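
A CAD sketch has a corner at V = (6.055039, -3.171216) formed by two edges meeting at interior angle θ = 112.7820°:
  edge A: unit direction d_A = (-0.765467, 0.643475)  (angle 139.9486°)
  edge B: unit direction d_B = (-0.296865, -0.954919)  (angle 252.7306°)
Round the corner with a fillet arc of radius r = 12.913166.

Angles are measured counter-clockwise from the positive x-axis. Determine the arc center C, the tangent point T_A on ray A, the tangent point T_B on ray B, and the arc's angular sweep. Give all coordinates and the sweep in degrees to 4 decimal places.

center=(-8.8238,-7.5333) T_A=(-0.5145,2.3513) T_B=(3.5072,-11.3667) sweep=67.2180

bisector direction at 196.3396° = (-0.959611,-0.281330)
center distance |VC| = r/sin(θ/2) = 12.913166/sin(56.3910°) = 15.505084
C = V + |VC|·bis = (-8.8238,-7.5333)
T_A = V + ((C−V)·d_A)·d_A = V + 8.5824·d_A = (-0.5145,2.3513)
T_B = V + ((C−V)·d_B)·d_B = V + 8.5824·d_B = (3.5072,-11.3667)
sweep = 180° − θ = 67.2180°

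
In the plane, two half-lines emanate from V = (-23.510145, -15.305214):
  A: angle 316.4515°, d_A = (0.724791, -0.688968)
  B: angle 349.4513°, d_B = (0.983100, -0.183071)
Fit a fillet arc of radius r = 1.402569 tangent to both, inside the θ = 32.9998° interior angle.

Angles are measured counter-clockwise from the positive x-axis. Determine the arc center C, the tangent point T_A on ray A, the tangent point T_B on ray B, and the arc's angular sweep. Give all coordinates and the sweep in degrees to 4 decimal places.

center=(-19.1119,-17.5509) T_A=(-20.0782,-18.5675) T_B=(-18.8551,-16.1721) sweep=147.0002

bisector direction at 332.9514° = (0.890621,-0.454746)
center distance |VC| = r/sin(θ/2) = 1.402569/sin(16.4999°) = 4.938386
C = V + |VC|·bis = (-19.1119,-17.5509)
T_A = V + ((C−V)·d_A)·d_A = V + 4.7350·d_A = (-20.0782,-18.5675)
T_B = V + ((C−V)·d_B)·d_B = V + 4.7350·d_B = (-18.8551,-16.1721)
sweep = 180° − θ = 147.0002°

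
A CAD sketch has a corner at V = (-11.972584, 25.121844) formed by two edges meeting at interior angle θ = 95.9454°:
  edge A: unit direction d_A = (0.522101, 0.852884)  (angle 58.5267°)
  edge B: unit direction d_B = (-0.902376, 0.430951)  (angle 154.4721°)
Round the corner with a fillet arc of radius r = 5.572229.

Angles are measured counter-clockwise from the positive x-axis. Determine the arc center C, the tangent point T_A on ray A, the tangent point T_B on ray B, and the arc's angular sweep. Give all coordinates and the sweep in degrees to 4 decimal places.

bisector direction at 106.4994° = (-0.284005,0.958823)
center distance |VC| = r/sin(θ/2) = 5.572229/sin(47.9727°) = 7.501393
C = V + |VC|·bis = (-14.1030,32.3143)
T_A = V + ((C−V)·d_A)·d_A = V + 5.0221·d_A = (-9.3506,29.4051)
T_B = V + ((C−V)·d_B)·d_B = V + 5.0221·d_B = (-16.5044,27.2861)
sweep = 180° − θ = 84.0546°

center=(-14.1030,32.3143) T_A=(-9.3506,29.4051) T_B=(-16.5044,27.2861) sweep=84.0546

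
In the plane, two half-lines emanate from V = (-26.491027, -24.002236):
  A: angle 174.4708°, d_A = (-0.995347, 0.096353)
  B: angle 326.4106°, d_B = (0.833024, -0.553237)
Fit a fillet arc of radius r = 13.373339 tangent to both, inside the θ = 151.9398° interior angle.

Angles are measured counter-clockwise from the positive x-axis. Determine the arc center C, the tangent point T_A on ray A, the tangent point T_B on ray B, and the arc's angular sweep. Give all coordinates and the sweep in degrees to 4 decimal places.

bisector direction at 250.4407° = (-0.334782,-0.942296)
center distance |VC| = r/sin(θ/2) = 13.373339/sin(75.9699°) = 13.784553
C = V + |VC|·bis = (-31.1059,-36.9914)
T_A = V + ((C−V)·d_A)·d_A = V + 3.3418·d_A = (-29.8173,-23.6802)
T_B = V + ((C−V)·d_B)·d_B = V + 3.3418·d_B = (-23.7072,-25.8511)
sweep = 180° − θ = 28.0602°

center=(-31.1059,-36.9914) T_A=(-29.8173,-23.6802) T_B=(-23.7072,-25.8511) sweep=28.0602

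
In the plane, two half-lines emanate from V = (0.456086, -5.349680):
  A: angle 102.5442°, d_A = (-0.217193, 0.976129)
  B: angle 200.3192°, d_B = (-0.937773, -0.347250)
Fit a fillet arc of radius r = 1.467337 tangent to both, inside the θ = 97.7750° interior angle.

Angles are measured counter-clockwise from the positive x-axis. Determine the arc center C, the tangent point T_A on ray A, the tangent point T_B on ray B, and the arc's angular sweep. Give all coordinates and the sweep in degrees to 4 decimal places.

center=(-1.2544,-4.4183) T_A=(0.1779,-4.0996) T_B=(-0.7448,-5.7944) sweep=82.2250

bisector direction at 151.4317° = (-0.878248,0.478206)
center distance |VC| = r/sin(θ/2) = 1.467337/sin(48.8875°) = 1.947569
C = V + |VC|·bis = (-1.2544,-4.4183)
T_A = V + ((C−V)·d_A)·d_A = V + 1.2806·d_A = (0.1779,-4.0996)
T_B = V + ((C−V)·d_B)·d_B = V + 1.2806·d_B = (-0.7448,-5.7944)
sweep = 180° − θ = 82.2250°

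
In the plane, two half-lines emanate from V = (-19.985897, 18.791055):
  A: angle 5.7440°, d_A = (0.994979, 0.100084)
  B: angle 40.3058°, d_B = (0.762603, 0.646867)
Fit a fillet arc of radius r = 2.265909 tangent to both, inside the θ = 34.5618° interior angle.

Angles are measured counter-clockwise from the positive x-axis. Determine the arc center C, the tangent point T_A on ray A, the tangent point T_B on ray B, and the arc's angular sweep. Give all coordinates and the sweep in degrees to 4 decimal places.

bisector direction at 23.0249° = (0.920335,0.391131)
center distance |VC| = r/sin(θ/2) = 2.265909/sin(17.2809°) = 7.627870
C = V + |VC|·bis = (-12.9657,21.7746)
T_A = V + ((C−V)·d_A)·d_A = V + 7.2835·d_A = (-12.7389,19.5200)
T_B = V + ((C−V)·d_B)·d_B = V + 7.2835·d_B = (-14.4314,23.5025)
sweep = 180° − θ = 145.4382°

center=(-12.9657,21.7746) T_A=(-12.7389,19.5200) T_B=(-14.4314,23.5025) sweep=145.4382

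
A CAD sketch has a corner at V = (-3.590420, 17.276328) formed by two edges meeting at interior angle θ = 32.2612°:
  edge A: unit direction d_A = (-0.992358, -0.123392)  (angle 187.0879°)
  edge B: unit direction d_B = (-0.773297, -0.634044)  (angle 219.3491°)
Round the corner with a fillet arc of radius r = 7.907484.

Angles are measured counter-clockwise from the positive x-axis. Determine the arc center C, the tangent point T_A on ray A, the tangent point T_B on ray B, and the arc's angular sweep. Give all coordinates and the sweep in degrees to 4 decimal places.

center=(-29.7471,6.0556) T_A=(-30.7228,13.9026) T_B=(-24.7334,-0.0593) sweep=147.7388

bisector direction at 203.2185° = (-0.919008,-0.394239)
center distance |VC| = r/sin(θ/2) = 7.907484/sin(16.1306°) = 28.461823
C = V + |VC|·bis = (-29.7471,6.0556)
T_A = V + ((C−V)·d_A)·d_A = V + 27.3413·d_A = (-30.7228,13.9026)
T_B = V + ((C−V)·d_B)·d_B = V + 27.3413·d_B = (-24.7334,-0.0593)
sweep = 180° − θ = 147.7388°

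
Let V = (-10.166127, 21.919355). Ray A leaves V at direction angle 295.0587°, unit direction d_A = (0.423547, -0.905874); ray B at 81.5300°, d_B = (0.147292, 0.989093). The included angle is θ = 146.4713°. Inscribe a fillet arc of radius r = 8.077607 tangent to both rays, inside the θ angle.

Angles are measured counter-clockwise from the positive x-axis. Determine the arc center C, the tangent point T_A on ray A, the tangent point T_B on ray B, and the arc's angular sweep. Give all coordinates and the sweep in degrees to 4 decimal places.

bisector direction at 8.2944° = (0.989540,0.144259)
center distance |VC| = r/sin(θ/2) = 8.077607/sin(73.2357°) = 8.436151
C = V + |VC|·bis = (-1.8182,23.1363)
T_A = V + ((C−V)·d_A)·d_A = V + 2.4333·d_A = (-9.1355,19.7151)
T_B = V + ((C−V)·d_B)·d_B = V + 2.4333·d_B = (-9.8077,24.3261)
sweep = 180° − θ = 33.5287°

center=(-1.8182,23.1363) T_A=(-9.1355,19.7151) T_B=(-9.8077,24.3261) sweep=33.5287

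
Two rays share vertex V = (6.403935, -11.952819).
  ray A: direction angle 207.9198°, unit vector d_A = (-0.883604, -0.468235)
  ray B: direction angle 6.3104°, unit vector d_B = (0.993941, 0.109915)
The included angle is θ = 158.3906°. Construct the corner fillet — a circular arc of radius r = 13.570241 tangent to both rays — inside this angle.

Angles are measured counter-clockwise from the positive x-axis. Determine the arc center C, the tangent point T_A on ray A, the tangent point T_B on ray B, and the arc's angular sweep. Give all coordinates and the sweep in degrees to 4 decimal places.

center=(10.4696,-25.1562) T_A=(4.1156,-13.1655) T_B=(8.9781,-11.6682) sweep=21.6094

bisector direction at 287.1151° = (0.294292,-0.955715)
center distance |VC| = r/sin(θ/2) = 13.570241/sin(79.1953°) = 13.815158
C = V + |VC|·bis = (10.4696,-25.1562)
T_A = V + ((C−V)·d_A)·d_A = V + 2.5898·d_A = (4.1156,-13.1655)
T_B = V + ((C−V)·d_B)·d_B = V + 2.5898·d_B = (8.9781,-11.6682)
sweep = 180° − θ = 21.6094°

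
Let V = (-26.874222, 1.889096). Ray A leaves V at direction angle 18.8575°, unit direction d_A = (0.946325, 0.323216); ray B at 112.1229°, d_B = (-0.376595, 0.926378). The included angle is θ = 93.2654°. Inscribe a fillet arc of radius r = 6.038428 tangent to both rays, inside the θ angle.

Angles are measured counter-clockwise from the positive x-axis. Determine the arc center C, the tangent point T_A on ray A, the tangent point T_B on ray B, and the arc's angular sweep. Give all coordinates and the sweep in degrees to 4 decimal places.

bisector direction at 65.4902° = (0.414849,0.909890)
center distance |VC| = r/sin(θ/2) = 6.038428/sin(46.6327°) = 8.306334
C = V + |VC|·bis = (-23.4283,9.4469)
T_A = V + ((C−V)·d_A)·d_A = V + 5.7037·d_A = (-21.4766,3.7326)
T_B = V + ((C−V)·d_B)·d_B = V + 5.7037·d_B = (-29.0222,7.1729)
sweep = 180° − θ = 86.7346°

center=(-23.4283,9.4469) T_A=(-21.4766,3.7326) T_B=(-29.0222,7.1729) sweep=86.7346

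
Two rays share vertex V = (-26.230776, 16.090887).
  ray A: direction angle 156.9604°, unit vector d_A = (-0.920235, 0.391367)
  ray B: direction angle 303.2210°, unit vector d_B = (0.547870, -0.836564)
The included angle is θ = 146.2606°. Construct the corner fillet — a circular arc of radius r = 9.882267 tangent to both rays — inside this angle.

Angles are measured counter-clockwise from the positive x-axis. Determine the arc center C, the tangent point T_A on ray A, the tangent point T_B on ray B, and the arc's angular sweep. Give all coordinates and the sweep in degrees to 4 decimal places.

center=(-32.8561,8.1697) T_A=(-28.9885,17.2637) T_B=(-24.5889,13.5839) sweep=33.7394

bisector direction at 230.0907° = (-0.641574,-0.767061)
center distance |VC| = r/sin(θ/2) = 9.882267/sin(73.1303°) = 10.326652
C = V + |VC|·bis = (-32.8561,8.1697)
T_A = V + ((C−V)·d_A)·d_A = V + 2.9968·d_A = (-28.9885,17.2637)
T_B = V + ((C−V)·d_B)·d_B = V + 2.9968·d_B = (-24.5889,13.5839)
sweep = 180° − θ = 33.7394°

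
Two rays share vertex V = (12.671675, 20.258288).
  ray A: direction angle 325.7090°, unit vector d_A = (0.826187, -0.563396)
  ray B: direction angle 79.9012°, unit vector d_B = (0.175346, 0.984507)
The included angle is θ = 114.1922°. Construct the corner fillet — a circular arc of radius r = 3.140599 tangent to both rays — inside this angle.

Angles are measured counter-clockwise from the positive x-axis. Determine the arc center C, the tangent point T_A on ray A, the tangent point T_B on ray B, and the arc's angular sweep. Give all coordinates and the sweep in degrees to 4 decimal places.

center=(16.1199,21.7082) T_A=(14.3505,19.1134) T_B=(13.0280,22.2589) sweep=65.8078

bisector direction at 22.8051° = (0.921829,0.387598)
center distance |VC| = r/sin(θ/2) = 3.140599/sin(57.0961°) = 3.740666
C = V + |VC|·bis = (16.1199,21.7082)
T_A = V + ((C−V)·d_A)·d_A = V + 2.0320·d_A = (14.3505,19.1134)
T_B = V + ((C−V)·d_B)·d_B = V + 2.0320·d_B = (13.0280,22.2589)
sweep = 180° − θ = 65.8078°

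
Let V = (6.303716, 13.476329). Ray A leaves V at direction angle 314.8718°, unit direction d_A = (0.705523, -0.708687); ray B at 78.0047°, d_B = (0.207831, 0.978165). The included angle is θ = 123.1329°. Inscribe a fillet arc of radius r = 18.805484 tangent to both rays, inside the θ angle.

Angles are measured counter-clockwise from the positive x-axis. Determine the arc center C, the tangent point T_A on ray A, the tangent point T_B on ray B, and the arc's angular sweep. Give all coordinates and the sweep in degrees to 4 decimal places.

center=(26.8148,19.5279) T_A=(13.4876,6.2602) T_B=(8.4199,23.4363) sweep=56.8671

bisector direction at 16.4382° = (0.959125,0.282982)
center distance |VC| = r/sin(θ/2) = 18.805484/sin(61.5665°) = 21.385180
C = V + |VC|·bis = (26.8148,19.5279)
T_A = V + ((C−V)·d_A)·d_A = V + 10.1823·d_A = (13.4876,6.2602)
T_B = V + ((C−V)·d_B)·d_B = V + 10.1823·d_B = (8.4199,23.4363)
sweep = 180° − θ = 56.8671°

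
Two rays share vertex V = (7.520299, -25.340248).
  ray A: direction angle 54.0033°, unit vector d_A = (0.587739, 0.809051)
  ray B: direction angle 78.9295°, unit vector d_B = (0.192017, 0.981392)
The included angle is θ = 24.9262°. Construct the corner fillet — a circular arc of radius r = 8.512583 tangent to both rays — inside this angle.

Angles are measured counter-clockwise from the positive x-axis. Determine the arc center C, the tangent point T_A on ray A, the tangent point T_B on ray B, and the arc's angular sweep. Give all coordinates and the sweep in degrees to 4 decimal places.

bisector direction at 66.4664° = (0.399287,0.916826)
center distance |VC| = r/sin(θ/2) = 8.512583/sin(12.4631°) = 39.444656
C = V + |VC|·bis = (23.2700,10.8236)
T_A = V + ((C−V)·d_A)·d_A = V + 38.5151·d_A = (30.1571,5.8205)
T_B = V + ((C−V)·d_B)·d_B = V + 38.5151·d_B = (14.9159,12.4582)
sweep = 180° − θ = 155.0738°

center=(23.2700,10.8236) T_A=(30.1571,5.8205) T_B=(14.9159,12.4582) sweep=155.0738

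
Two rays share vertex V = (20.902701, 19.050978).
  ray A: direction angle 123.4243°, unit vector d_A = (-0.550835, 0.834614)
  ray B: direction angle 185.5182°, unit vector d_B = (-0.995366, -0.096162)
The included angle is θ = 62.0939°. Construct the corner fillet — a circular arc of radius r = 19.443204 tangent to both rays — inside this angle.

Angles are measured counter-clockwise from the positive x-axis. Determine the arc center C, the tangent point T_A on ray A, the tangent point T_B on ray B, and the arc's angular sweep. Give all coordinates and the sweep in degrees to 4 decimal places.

center=(-13.1163,35.2981) T_A=(3.1113,46.0081) T_B=(-11.2466,15.9450) sweep=117.9061

bisector direction at 154.4713° = (-0.902369,0.430964)
center distance |VC| = r/sin(θ/2) = 19.443204/sin(31.0469°) = 37.699602
C = V + |VC|·bis = (-13.1163,35.2981)
T_A = V + ((C−V)·d_A)·d_A = V + 32.2989·d_A = (3.1113,46.0081)
T_B = V + ((C−V)·d_B)·d_B = V + 32.2989·d_B = (-11.2466,15.9450)
sweep = 180° − θ = 117.9061°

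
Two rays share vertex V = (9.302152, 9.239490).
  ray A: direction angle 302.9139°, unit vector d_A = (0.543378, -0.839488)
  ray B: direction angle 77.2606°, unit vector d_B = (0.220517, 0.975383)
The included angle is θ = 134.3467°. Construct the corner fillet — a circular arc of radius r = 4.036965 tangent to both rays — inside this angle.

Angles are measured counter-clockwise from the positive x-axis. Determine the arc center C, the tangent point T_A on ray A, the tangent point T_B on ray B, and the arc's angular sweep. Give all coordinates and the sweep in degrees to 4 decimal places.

bisector direction at 10.0873° = (0.984542,0.175148)
center distance |VC| = r/sin(θ/2) = 4.036965/sin(67.1733°) = 4.379994
C = V + |VC|·bis = (13.6144,10.0066)
T_A = V + ((C−V)·d_A)·d_A = V + 1.6992·d_A = (10.2255,7.8130)
T_B = V + ((C−V)·d_B)·d_B = V + 1.6992·d_B = (9.6769,10.8969)
sweep = 180° − θ = 45.6533°

center=(13.6144,10.0066) T_A=(10.2255,7.8130) T_B=(9.6769,10.8969) sweep=45.6533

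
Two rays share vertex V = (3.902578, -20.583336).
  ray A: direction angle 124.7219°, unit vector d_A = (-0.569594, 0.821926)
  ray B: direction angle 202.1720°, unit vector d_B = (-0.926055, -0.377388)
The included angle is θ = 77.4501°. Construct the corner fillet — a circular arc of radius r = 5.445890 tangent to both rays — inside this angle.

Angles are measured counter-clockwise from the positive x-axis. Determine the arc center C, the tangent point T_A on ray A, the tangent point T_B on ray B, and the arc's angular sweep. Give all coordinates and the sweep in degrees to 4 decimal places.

center=(-4.4419,-18.1032) T_A=(0.0342,-15.0012) T_B=(-2.3867,-23.1464) sweep=102.5499

bisector direction at 163.4470° = (-0.958556,0.284903)
center distance |VC| = r/sin(θ/2) = 5.445890/sin(38.7251°) = 8.705292
C = V + |VC|·bis = (-4.4419,-18.1032)
T_A = V + ((C−V)·d_A)·d_A = V + 6.7915·d_A = (0.0342,-15.0012)
T_B = V + ((C−V)·d_B)·d_B = V + 6.7915·d_B = (-2.3867,-23.1464)
sweep = 180° − θ = 102.5499°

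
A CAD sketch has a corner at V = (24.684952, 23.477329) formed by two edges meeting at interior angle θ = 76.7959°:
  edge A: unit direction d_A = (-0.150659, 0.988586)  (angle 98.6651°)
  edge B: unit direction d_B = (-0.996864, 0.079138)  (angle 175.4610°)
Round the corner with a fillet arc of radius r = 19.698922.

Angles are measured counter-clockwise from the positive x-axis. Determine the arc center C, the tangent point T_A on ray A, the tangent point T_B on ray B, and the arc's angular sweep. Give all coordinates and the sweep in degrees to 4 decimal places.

bisector direction at 137.0631° = (-0.732104,0.681193)
center distance |VC| = r/sin(θ/2) = 19.698922/sin(38.3980°) = 31.715176
C = V + |VC|·bis = (1.4662,45.0815)
T_A = V + ((C−V)·d_A)·d_A = V + 24.8557·d_A = (20.9402,48.0493)
T_B = V + ((C−V)·d_B)·d_B = V + 24.8557·d_B = (-0.0928,25.4443)
sweep = 180° − θ = 103.2041°

center=(1.4662,45.0815) T_A=(20.9402,48.0493) T_B=(-0.0928,25.4443) sweep=103.2041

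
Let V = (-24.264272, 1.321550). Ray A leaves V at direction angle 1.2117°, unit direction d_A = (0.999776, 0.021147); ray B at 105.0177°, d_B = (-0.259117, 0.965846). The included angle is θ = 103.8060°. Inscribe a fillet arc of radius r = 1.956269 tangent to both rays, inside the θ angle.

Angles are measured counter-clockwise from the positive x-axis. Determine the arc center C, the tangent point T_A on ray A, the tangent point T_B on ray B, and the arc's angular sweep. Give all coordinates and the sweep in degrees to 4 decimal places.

bisector direction at 53.1147° = (0.600215,0.799839)
center distance |VC| = r/sin(θ/2) = 1.956269/sin(51.9030°) = 2.485833
C = V + |VC|·bis = (-22.7722,3.3098)
T_A = V + ((C−V)·d_A)·d_A = V + 1.5337·d_A = (-22.7309,1.3540)
T_B = V + ((C−V)·d_B)·d_B = V + 1.5337·d_B = (-24.6617,2.8029)
sweep = 180° − θ = 76.1940°

center=(-22.7722,3.3098) T_A=(-22.7309,1.3540) T_B=(-24.6617,2.8029) sweep=76.1940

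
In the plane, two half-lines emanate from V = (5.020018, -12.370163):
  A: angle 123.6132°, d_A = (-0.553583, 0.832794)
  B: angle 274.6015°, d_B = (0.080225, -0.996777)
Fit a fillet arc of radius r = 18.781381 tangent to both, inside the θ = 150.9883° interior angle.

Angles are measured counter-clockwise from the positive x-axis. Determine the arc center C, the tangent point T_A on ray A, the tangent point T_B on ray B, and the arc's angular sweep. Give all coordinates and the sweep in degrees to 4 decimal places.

bisector direction at 199.1074° = (-0.944907,-0.327339)
center distance |VC| = r/sin(θ/2) = 18.781381/sin(75.4942°) = 19.399807
C = V + |VC|·bis = (-13.3110,-18.7205)
T_A = V + ((C−V)·d_A)·d_A = V + 4.8592·d_A = (2.3300,-8.3234)
T_B = V + ((C−V)·d_B)·d_B = V + 4.8592·d_B = (5.4099,-17.2137)
sweep = 180° − θ = 29.0117°

center=(-13.3110,-18.7205) T_A=(2.3300,-8.3234) T_B=(5.4099,-17.2137) sweep=29.0117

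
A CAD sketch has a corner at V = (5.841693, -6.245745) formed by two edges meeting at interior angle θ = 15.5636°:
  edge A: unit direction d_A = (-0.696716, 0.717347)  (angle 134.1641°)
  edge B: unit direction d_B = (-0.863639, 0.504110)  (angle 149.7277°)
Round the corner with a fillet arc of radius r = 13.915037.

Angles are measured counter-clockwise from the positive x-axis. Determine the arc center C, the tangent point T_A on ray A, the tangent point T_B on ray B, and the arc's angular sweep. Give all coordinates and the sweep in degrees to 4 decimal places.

bisector direction at 141.9459° = (-0.787429,0.616405)
center distance |VC| = r/sin(θ/2) = 13.915037/sin(7.7818°) = 102.769196
C = V + |VC|·bis = (-75.0818,57.1017)
T_A = V + ((C−V)·d_A)·d_A = V + 101.8228·d_A = (-65.0998,66.7966)
T_B = V + ((C−V)·d_B)·d_B = V + 101.8228·d_B = (-82.0965,45.0842)
sweep = 180° − θ = 164.4364°

center=(-75.0818,57.1017) T_A=(-65.0998,66.7966) T_B=(-82.0965,45.0842) sweep=164.4364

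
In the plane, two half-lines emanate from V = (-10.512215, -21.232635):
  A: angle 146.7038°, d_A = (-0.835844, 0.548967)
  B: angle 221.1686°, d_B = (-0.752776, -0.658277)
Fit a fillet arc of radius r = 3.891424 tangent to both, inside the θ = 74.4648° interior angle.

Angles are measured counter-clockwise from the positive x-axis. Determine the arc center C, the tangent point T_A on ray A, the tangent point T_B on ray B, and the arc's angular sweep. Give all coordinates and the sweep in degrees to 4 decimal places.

center=(-16.9286,-21.6741) T_A=(-14.7924,-18.4215) T_B=(-14.3670,-24.6035) sweep=105.5352

bisector direction at 183.9362° = (-0.997641,-0.068646)
center distance |VC| = r/sin(θ/2) = 3.891424/sin(37.2324°) = 6.431580
C = V + |VC|·bis = (-16.9286,-21.6741)
T_A = V + ((C−V)·d_A)·d_A = V + 5.1207·d_A = (-14.7924,-18.4215)
T_B = V + ((C−V)·d_B)·d_B = V + 5.1207·d_B = (-14.3670,-24.6035)
sweep = 180° − θ = 105.5352°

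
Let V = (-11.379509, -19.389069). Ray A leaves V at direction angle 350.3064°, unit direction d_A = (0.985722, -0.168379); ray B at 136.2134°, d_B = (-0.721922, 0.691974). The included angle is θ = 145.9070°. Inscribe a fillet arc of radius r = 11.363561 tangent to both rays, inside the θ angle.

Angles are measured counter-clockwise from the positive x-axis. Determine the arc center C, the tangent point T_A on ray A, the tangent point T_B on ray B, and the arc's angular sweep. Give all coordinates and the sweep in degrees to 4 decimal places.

center=(-6.0316,-8.7744) T_A=(-7.9450,-19.9757) T_B=(-13.8949,-16.9780) sweep=34.0930

bisector direction at 63.2599° = (0.449944,0.893057)
center distance |VC| = r/sin(θ/2) = 11.363561/sin(72.9535°) = 11.885735
C = V + |VC|·bis = (-6.0316,-8.7744)
T_A = V + ((C−V)·d_A)·d_A = V + 3.4843·d_A = (-7.9450,-19.9757)
T_B = V + ((C−V)·d_B)·d_B = V + 3.4843·d_B = (-13.8949,-16.9780)
sweep = 180° − θ = 34.0930°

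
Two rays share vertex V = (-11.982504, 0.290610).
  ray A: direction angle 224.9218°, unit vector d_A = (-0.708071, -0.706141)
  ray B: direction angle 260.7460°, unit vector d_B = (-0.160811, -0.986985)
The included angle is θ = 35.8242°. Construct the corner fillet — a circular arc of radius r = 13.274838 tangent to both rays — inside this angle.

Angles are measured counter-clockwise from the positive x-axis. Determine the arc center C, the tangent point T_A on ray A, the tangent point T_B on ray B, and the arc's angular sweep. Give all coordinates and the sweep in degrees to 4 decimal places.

bisector direction at 242.8339° = (-0.456572,-0.889687)
center distance |VC| = r/sin(θ/2) = 13.274838/sin(17.9121°) = 43.162124
C = V + |VC|·bis = (-31.6891,-38.1102)
T_A = V + ((C−V)·d_A)·d_A = V + 41.0700·d_A = (-41.0630,-28.7106)
T_B = V + ((C−V)·d_B)·d_B = V + 41.0700·d_B = (-18.5870,-40.2449)
sweep = 180° − θ = 144.1758°

center=(-31.6891,-38.1102) T_A=(-41.0630,-28.7106) T_B=(-18.5870,-40.2449) sweep=144.1758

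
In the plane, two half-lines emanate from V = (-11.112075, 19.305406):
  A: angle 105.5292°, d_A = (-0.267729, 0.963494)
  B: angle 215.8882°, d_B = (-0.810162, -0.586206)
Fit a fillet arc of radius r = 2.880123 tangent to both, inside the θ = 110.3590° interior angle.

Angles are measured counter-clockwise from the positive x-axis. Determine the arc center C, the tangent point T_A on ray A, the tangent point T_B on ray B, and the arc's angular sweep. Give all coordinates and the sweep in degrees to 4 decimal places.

bisector direction at 160.7087° = (-0.943851,0.330371)
center distance |VC| = r/sin(θ/2) = 2.880123/sin(55.1795°) = 3.508302
C = V + |VC|·bis = (-14.4234,20.4644)
T_A = V + ((C−V)·d_A)·d_A = V + 2.0033·d_A = (-11.6484,21.2355)
T_B = V + ((C−V)·d_B)·d_B = V + 2.0033·d_B = (-12.7350,18.1311)
sweep = 180° − θ = 69.6410°

center=(-14.4234,20.4644) T_A=(-11.6484,21.2355) T_B=(-12.7350,18.1311) sweep=69.6410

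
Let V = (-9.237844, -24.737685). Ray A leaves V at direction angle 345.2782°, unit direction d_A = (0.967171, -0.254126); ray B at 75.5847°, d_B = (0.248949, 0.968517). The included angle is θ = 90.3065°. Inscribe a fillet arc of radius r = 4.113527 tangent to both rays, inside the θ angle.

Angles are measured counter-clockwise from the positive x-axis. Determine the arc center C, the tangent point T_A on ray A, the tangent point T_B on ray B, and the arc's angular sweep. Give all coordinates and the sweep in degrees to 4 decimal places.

bisector direction at 30.4315° = (0.862236,0.506507)
center distance |VC| = r/sin(θ/2) = 4.113527/sin(45.1532°) = 5.801908
C = V + |VC|·bis = (-4.2352,-21.7990)
T_A = V + ((C−V)·d_A)·d_A = V + 4.0916·d_A = (-5.2806,-25.7775)
T_B = V + ((C−V)·d_B)·d_B = V + 4.0916·d_B = (-8.2193,-20.7749)
sweep = 180° − θ = 89.6935°

center=(-4.2352,-21.7990) T_A=(-5.2806,-25.7775) T_B=(-8.2193,-20.7749) sweep=89.6935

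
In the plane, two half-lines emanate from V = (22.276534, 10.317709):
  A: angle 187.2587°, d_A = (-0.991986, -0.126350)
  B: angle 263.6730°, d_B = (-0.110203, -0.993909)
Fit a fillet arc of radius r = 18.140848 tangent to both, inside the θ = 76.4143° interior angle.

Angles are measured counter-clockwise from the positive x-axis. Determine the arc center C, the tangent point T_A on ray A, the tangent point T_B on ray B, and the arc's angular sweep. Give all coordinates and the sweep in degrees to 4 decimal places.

bisector direction at 225.4658° = (-0.701334,-0.712833)
center distance |VC| = r/sin(θ/2) = 18.140848/sin(38.2071°) = 29.330087
C = V + |VC|·bis = (1.7063,-10.5897)
T_A = V + ((C−V)·d_A)·d_A = V + 23.0470·d_A = (-0.5857,7.4057)
T_B = V + ((C−V)·d_B)·d_B = V + 23.0470·d_B = (19.7367,-12.5889)
sweep = 180° − θ = 103.5857°

center=(1.7063,-10.5897) T_A=(-0.5857,7.4057) T_B=(19.7367,-12.5889) sweep=103.5857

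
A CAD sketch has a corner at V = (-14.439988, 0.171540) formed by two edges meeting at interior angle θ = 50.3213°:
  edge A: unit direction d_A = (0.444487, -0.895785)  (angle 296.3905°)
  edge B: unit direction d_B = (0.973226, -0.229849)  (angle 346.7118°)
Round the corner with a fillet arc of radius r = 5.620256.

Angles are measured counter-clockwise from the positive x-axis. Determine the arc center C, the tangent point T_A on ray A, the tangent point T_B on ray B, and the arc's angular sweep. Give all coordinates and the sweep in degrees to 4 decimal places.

center=(-4.0872,-8.0484) T_A=(-9.1217,-10.5465) T_B=(-2.7954,-2.5786) sweep=129.6787

bisector direction at 321.5511° = (0.783164,-0.621816)
center distance |VC| = r/sin(θ/2) = 5.620256/sin(25.1607°) = 13.219225
C = V + |VC|·bis = (-4.0872,-8.0484)
T_A = V + ((C−V)·d_A)·d_A = V + 11.9650·d_A = (-9.1217,-10.5465)
T_B = V + ((C−V)·d_B)·d_B = V + 11.9650·d_B = (-2.7954,-2.5786)
sweep = 180° − θ = 129.6787°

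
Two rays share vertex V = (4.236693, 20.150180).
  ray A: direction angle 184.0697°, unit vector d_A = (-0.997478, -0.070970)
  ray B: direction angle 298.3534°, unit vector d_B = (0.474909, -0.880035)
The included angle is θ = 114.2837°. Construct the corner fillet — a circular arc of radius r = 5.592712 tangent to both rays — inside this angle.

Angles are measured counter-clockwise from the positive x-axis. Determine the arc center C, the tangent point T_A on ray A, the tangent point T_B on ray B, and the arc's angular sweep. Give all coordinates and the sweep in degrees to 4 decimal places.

center=(1.0304,14.3152) T_A=(0.6335,19.8938) T_B=(5.9522,16.9712) sweep=65.7163

bisector direction at 241.2116° = (-0.481577,-0.876404)
center distance |VC| = r/sin(θ/2) = 5.592712/sin(57.1418°) = 6.657861
C = V + |VC|·bis = (1.0304,14.3152)
T_A = V + ((C−V)·d_A)·d_A = V + 3.6123·d_A = (0.6335,19.8938)
T_B = V + ((C−V)·d_B)·d_B = V + 3.6123·d_B = (5.9522,16.9712)
sweep = 180° − θ = 65.7163°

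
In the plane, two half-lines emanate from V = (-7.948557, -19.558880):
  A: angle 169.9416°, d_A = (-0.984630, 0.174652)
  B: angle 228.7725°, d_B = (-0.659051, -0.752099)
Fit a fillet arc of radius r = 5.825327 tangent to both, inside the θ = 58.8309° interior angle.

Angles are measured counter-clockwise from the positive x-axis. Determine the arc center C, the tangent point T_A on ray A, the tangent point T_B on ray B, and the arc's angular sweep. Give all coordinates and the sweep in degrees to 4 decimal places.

center=(-19.1389,-23.4902) T_A=(-18.1215,-17.7544) T_B=(-14.7577,-27.3294) sweep=121.1691

bisector direction at 199.3571° = (-0.943471,-0.331454)
center distance |VC| = r/sin(θ/2) = 5.825327/sin(29.4154°) = 11.860860
C = V + |VC|·bis = (-19.1389,-23.4902)
T_A = V + ((C−V)·d_A)·d_A = V + 10.3318·d_A = (-18.1215,-17.7544)
T_B = V + ((C−V)·d_B)·d_B = V + 10.3318·d_B = (-14.7577,-27.3294)
sweep = 180° − θ = 121.1691°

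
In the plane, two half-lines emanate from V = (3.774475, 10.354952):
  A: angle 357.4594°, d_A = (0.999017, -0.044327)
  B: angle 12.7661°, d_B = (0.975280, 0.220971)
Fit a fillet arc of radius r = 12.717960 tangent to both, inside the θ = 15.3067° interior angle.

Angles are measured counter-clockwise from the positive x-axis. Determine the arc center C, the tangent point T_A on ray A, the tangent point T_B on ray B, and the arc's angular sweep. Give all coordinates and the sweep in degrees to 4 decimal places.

center=(98.8896,18.8651) T_A=(98.3258,6.1596) T_B=(96.0792,31.2687) sweep=164.6933

bisector direction at 5.1128° = (0.996021,0.089116)
center distance |VC| = r/sin(θ/2) = 12.717960/sin(7.6533°) = 95.495030
C = V + |VC|·bis = (98.8896,18.8651)
T_A = V + ((C−V)·d_A)·d_A = V + 94.6444·d_A = (98.3258,6.1596)
T_B = V + ((C−V)·d_B)·d_B = V + 94.6444·d_B = (96.0792,31.2687)
sweep = 180° − θ = 164.6933°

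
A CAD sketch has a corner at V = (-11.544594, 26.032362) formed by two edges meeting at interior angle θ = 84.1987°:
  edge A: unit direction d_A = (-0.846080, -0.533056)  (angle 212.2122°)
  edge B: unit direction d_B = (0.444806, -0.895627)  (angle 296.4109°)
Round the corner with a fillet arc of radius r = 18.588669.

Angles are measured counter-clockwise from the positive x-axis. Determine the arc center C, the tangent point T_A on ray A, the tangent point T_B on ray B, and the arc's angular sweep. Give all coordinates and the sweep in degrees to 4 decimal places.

center=(-19.0421,-0.6617) T_A=(-28.9510,15.0658) T_B=(-2.3936,7.6067) sweep=95.8013

bisector direction at 254.3115° = (-0.270406,-0.962746)
center distance |VC| = r/sin(θ/2) = 18.588669/sin(42.0994°) = 27.726975
C = V + |VC|·bis = (-19.0421,-0.6617)
T_A = V + ((C−V)·d_A)·d_A = V + 20.5730·d_A = (-28.9510,15.0658)
T_B = V + ((C−V)·d_B)·d_B = V + 20.5730·d_B = (-2.3936,7.6067)
sweep = 180° − θ = 95.8013°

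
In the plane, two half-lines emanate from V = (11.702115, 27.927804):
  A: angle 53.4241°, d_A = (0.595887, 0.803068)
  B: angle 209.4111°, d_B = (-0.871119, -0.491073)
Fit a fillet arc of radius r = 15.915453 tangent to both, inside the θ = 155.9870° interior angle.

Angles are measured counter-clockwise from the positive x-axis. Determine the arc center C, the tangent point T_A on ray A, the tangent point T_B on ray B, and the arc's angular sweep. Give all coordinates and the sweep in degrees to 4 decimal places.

bisector direction at 131.4176° = (-0.661542,0.749908)
center distance |VC| = r/sin(θ/2) = 15.915453/sin(77.9935°) = 16.271406
C = V + |VC|·bis = (0.9379,40.1299)
T_A = V + ((C−V)·d_A)·d_A = V + 3.3848·d_A = (13.7191,30.6460)
T_B = V + ((C−V)·d_B)·d_B = V + 3.3848·d_B = (8.7535,26.2656)
sweep = 180° − θ = 24.0130°

center=(0.9379,40.1299) T_A=(13.7191,30.6460) T_B=(8.7535,26.2656) sweep=24.0130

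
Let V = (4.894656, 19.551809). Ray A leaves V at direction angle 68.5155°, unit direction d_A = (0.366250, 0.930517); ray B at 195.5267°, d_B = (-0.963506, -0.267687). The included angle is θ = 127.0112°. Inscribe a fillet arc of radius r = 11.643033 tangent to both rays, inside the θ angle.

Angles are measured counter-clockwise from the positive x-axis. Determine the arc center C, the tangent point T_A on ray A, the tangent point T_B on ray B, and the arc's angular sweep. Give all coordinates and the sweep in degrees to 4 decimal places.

center=(-3.8138,29.2164) T_A=(7.0202,24.9521) T_B=(-0.6971,17.9983) sweep=52.9888

bisector direction at 132.0211° = (-0.669404,0.742898)
center distance |VC| = r/sin(θ/2) = 11.643033/sin(63.5056°) = 13.009296
C = V + |VC|·bis = (-3.8138,29.2164)
T_A = V + ((C−V)·d_A)·d_A = V + 5.8036·d_A = (7.0202,24.9521)
T_B = V + ((C−V)·d_B)·d_B = V + 5.8036·d_B = (-0.6971,17.9983)
sweep = 180° − θ = 52.9888°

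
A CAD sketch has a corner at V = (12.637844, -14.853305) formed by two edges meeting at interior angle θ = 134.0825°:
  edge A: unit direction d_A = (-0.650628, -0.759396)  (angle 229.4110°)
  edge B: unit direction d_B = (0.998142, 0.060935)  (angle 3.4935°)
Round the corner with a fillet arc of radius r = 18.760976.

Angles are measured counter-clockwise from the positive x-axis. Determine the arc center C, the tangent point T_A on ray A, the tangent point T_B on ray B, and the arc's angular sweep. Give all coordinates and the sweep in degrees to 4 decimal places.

bisector direction at 296.4523° = (0.445452,-0.895306)
center distance |VC| = r/sin(θ/2) = 18.760976/sin(67.0413°) = 20.374960
C = V + |VC|·bis = (21.7139,-33.0951)
T_A = V + ((C−V)·d_A)·d_A = V + 7.9476·d_A = (7.4669,-20.8887)
T_B = V + ((C−V)·d_B)·d_B = V + 7.9476·d_B = (20.5707,-14.3690)
sweep = 180° − θ = 45.9175°

center=(21.7139,-33.0951) T_A=(7.4669,-20.8887) T_B=(20.5707,-14.3690) sweep=45.9175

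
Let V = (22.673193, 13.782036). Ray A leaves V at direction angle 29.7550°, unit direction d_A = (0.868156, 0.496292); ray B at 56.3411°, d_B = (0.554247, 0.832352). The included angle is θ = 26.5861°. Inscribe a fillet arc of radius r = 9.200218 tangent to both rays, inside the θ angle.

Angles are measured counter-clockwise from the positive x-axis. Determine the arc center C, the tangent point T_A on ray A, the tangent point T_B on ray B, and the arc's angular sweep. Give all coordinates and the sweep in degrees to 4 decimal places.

bisector direction at 43.0480° = (0.730781,0.682611)
center distance |VC| = r/sin(θ/2) = 9.200218/sin(13.2930°) = 40.012832
C = V + |VC|·bis = (51.9138,41.0953)
T_A = V + ((C−V)·d_A)·d_A = V + 38.9408·d_A = (56.4798,33.1080)
T_B = V + ((C−V)·d_B)·d_B = V + 38.9408·d_B = (44.2560,46.1945)
sweep = 180° − θ = 153.4139°

center=(51.9138,41.0953) T_A=(56.4798,33.1080) T_B=(44.2560,46.1945) sweep=153.4139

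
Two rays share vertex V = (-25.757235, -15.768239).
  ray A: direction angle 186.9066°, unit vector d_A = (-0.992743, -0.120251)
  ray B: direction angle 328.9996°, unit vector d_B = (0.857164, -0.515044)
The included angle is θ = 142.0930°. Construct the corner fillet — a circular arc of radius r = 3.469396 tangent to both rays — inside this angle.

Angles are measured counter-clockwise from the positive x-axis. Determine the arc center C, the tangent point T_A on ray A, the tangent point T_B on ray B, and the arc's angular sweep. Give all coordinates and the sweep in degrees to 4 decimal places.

bisector direction at 257.9531° = (-0.208712,-0.977977)
center distance |VC| = r/sin(θ/2) = 3.469396/sin(71.0465°) = 3.668281
C = V + |VC|·bis = (-26.5229,-19.3557)
T_A = V + ((C−V)·d_A)·d_A = V + 1.1915·d_A = (-26.9400,-15.9115)
T_B = V + ((C−V)·d_B)·d_B = V + 1.1915·d_B = (-24.7360,-16.3819)
sweep = 180° − θ = 37.9070°

center=(-26.5229,-19.3557) T_A=(-26.9400,-15.9115) T_B=(-24.7360,-16.3819) sweep=37.9070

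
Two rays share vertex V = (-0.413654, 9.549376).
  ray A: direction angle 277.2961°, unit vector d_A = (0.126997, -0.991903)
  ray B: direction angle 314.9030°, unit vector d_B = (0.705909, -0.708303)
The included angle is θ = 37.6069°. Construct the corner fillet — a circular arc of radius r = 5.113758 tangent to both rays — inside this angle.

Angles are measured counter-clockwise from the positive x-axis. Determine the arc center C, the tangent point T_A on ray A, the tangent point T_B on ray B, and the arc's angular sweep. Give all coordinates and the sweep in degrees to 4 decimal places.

bisector direction at 296.0996° = (0.439932,-0.898031)
center distance |VC| = r/sin(θ/2) = 5.113758/sin(18.8035°) = 15.865336
C = V + |VC|·bis = (6.5660,-4.6982)
T_A = V + ((C−V)·d_A)·d_A = V + 15.0186·d_A = (1.4937,-5.3476)
T_B = V + ((C−V)·d_B)·d_B = V + 15.0186·d_B = (10.1881,-1.0883)
sweep = 180° − θ = 142.3931°

center=(6.5660,-4.6982) T_A=(1.4937,-5.3476) T_B=(10.1881,-1.0883) sweep=142.3931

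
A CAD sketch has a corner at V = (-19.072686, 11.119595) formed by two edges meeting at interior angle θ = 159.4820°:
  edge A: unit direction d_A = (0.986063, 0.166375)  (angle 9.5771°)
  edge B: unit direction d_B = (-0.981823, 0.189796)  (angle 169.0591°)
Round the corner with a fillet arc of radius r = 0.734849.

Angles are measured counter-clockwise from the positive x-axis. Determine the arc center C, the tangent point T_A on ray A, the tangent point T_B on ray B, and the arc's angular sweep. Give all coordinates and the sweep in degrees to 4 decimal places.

bisector direction at 89.3181° = (0.011901,0.999929)
center distance |VC| = r/sin(θ/2) = 0.734849/sin(79.7410°) = 0.746788
C = V + |VC|·bis = (-19.0638,11.8663)
T_A = V + ((C−V)·d_A)·d_A = V + 0.1330·d_A = (-18.9415,11.1417)
T_B = V + ((C−V)·d_B)·d_B = V + 0.1330·d_B = (-19.2033,11.1448)
sweep = 180° − θ = 20.5180°

center=(-19.0638,11.8663) T_A=(-18.9415,11.1417) T_B=(-19.2033,11.1448) sweep=20.5180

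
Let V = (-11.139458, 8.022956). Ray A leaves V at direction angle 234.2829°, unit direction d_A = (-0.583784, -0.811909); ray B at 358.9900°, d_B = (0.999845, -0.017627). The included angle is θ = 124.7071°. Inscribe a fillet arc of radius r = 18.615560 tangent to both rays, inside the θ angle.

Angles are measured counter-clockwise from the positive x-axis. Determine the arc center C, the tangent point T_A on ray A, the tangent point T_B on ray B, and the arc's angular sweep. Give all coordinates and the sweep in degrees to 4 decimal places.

bisector direction at 296.6364° = (0.448328,-0.893869)
center distance |VC| = r/sin(θ/2) = 18.615560/sin(62.3535°) = 21.014877
C = V + |VC|·bis = (-1.7179,-10.7616)
T_A = V + ((C−V)·d_A)·d_A = V + 9.7512·d_A = (-16.8321,0.1059)
T_B = V + ((C−V)·d_B)·d_B = V + 9.7512·d_B = (-1.3898,7.8511)
sweep = 180° − θ = 55.2929°

center=(-1.7179,-10.7616) T_A=(-16.8321,0.1059) T_B=(-1.3898,7.8511) sweep=55.2929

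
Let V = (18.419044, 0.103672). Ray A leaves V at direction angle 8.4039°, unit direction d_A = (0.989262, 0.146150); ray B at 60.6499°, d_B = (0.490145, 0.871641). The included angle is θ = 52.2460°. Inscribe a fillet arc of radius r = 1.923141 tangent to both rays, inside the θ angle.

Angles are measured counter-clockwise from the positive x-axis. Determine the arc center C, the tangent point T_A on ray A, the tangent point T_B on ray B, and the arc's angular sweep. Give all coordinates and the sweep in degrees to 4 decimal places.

bisector direction at 34.5269° = (0.823860,0.566793)
center distance |VC| = r/sin(θ/2) = 1.923141/sin(26.1230°) = 4.367801
C = V + |VC|·bis = (22.0175,2.5793)
T_A = V + ((C−V)·d_A)·d_A = V + 3.9216·d_A = (22.2986,0.6768)
T_B = V + ((C−V)·d_B)·d_B = V + 3.9216·d_B = (20.3412,3.5219)
sweep = 180° − θ = 127.7540°

center=(22.0175,2.5793) T_A=(22.2986,0.6768) T_B=(20.3412,3.5219) sweep=127.7540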